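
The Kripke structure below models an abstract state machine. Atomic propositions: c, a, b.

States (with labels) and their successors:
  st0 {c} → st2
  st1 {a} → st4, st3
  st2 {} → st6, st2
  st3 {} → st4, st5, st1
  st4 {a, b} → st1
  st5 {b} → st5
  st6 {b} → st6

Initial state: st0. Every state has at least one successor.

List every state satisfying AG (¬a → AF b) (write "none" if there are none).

States satisfying ¬a → AF b: {st1, st4, st5, st6}.
States satisfying AG (¬a → AF b): {st5, st6}.

{st5, st6}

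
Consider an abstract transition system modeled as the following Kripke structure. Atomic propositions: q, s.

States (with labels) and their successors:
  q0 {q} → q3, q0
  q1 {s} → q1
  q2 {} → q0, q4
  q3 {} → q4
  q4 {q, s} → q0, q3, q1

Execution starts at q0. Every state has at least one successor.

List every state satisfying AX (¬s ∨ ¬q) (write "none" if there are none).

{q0, q1, q4}

States satisfying ¬s ∨ ¬q: {q0, q1, q2, q3}.
States satisfying AX (¬s ∨ ¬q): {q0, q1, q4}.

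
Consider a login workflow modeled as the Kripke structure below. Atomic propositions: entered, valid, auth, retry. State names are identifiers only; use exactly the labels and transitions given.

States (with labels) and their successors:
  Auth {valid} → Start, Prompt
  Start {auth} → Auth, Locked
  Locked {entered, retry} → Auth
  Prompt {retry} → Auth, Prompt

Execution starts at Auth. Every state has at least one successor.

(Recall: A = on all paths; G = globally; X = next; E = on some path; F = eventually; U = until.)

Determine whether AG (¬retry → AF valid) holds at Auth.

Satisfied

States satisfying ¬retry → AF valid: {Auth, Start, Locked, Prompt}.
States satisfying AG (¬retry → AF valid): {Auth, Start, Locked, Prompt}.
Every state reachable from Auth satisfies ¬retry → AF valid.
Auth ∈ Sat(AG (¬retry → AF valid)).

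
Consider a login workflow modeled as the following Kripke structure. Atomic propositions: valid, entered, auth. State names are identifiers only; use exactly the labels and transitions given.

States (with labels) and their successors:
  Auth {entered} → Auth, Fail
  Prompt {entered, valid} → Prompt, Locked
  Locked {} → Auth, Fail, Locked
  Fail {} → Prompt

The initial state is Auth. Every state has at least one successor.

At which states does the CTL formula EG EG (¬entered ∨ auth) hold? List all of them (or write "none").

States satisfying EG (¬entered ∨ auth): {Locked}.
States satisfying EG EG (¬entered ∨ auth): {Locked}.

{Locked}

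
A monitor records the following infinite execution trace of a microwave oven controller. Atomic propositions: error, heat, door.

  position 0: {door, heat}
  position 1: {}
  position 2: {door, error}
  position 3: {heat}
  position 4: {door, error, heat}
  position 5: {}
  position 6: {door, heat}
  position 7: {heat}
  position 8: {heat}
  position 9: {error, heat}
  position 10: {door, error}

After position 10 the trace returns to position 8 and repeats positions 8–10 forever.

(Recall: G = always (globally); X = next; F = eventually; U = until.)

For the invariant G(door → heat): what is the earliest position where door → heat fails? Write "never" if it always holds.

Check door → heat at each position in order: 0 ✓, 1 ✓.
At position 2 the labels are {door, error}, so door → heat is false there. This is the first violation.

2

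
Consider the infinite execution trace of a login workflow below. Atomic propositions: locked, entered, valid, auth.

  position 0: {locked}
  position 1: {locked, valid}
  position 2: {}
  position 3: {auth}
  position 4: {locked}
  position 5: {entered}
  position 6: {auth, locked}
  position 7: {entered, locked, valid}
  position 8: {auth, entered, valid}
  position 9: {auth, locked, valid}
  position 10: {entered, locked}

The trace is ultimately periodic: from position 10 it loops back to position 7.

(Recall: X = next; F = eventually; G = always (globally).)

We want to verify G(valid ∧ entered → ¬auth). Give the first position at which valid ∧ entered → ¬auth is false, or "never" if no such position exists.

Check valid ∧ entered → ¬auth at each position in order: 0 ✓, 1 ✓, 2 ✓, 3 ✓, 4 ✓, 5 ✓, 6 ✓, 7 ✓.
At position 8 the labels are {auth, entered, valid}, so valid ∧ entered → ¬auth is false there. This is the first violation.

8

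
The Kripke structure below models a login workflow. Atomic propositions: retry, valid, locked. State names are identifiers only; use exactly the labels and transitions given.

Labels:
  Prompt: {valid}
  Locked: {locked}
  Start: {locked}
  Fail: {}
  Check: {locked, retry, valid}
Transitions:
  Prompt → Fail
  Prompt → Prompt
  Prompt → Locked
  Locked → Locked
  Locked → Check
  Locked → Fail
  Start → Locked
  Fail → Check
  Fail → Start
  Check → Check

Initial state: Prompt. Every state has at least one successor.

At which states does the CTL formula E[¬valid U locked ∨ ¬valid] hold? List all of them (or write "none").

States satisfying ¬valid: {Locked, Start, Fail}.
States satisfying locked ∨ ¬valid: {Locked, Start, Fail, Check}.
States satisfying E[¬valid U locked ∨ ¬valid]: {Locked, Start, Fail, Check}.

{Locked, Start, Fail, Check}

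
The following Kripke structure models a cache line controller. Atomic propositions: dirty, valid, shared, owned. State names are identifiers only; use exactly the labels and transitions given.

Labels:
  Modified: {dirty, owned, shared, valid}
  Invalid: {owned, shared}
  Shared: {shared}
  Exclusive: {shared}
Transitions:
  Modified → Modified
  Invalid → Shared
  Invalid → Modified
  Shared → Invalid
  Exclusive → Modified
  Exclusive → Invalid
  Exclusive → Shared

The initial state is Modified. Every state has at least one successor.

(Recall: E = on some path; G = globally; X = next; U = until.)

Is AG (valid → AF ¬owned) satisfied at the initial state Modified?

States satisfying valid → AF ¬owned: {Invalid, Shared, Exclusive}.
States satisfying AG (valid → AF ¬owned): ∅.
Modified is reachable from Modified and violates valid → AF ¬owned, so AG fails at Modified.
Modified ∉ Sat(AG (valid → AF ¬owned)).

Does not hold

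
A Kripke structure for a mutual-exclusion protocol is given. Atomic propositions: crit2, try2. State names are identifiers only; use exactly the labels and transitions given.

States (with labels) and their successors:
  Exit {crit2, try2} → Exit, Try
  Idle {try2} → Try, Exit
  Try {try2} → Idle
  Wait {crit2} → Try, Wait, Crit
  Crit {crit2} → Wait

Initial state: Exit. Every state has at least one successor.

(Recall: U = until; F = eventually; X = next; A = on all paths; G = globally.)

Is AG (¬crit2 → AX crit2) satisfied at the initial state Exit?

States satisfying ¬crit2 → AX crit2: {Exit, Wait, Crit}.
States satisfying AG (¬crit2 → AX crit2): ∅.
Idle is reachable from Exit and violates ¬crit2 → AX crit2, so AG fails at Exit.
Exit ∉ Sat(AG (¬crit2 → AX crit2)).

Violated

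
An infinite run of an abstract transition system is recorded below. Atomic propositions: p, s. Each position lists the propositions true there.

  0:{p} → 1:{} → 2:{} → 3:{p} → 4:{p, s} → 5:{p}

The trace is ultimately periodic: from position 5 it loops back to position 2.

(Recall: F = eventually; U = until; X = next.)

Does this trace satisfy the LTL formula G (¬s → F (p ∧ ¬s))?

Satisfied

¬s → F (p ∧ ¬s) holds at every position 0..5, and those are all positions ever visited, so G (¬s → F (p ∧ ¬s)) holds.
Positions where ¬s holds: 0, 1, 2, 3, 5.
Check F (p ∧ ¬s) at each: 0→ok, 1→ok, 2→ok, 3→ok, 5→ok.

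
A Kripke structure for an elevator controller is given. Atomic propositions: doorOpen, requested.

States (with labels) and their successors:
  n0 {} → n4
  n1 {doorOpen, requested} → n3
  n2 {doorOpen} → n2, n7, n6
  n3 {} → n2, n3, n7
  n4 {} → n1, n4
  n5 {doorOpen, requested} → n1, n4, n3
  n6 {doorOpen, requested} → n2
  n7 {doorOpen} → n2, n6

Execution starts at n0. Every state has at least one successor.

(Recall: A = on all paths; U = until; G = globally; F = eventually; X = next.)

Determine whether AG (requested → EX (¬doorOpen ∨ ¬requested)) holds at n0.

Satisfied

States satisfying requested → EX (¬doorOpen ∨ ¬requested): {n0, n1, n2, n3, n4, n5, n6, n7}.
States satisfying AG (requested → EX (¬doorOpen ∨ ¬requested)): {n0, n1, n2, n3, n4, n5, n6, n7}.
Every state reachable from n0 satisfies requested → EX (¬doorOpen ∨ ¬requested).
n0 ∈ Sat(AG (requested → EX (¬doorOpen ∨ ¬requested))).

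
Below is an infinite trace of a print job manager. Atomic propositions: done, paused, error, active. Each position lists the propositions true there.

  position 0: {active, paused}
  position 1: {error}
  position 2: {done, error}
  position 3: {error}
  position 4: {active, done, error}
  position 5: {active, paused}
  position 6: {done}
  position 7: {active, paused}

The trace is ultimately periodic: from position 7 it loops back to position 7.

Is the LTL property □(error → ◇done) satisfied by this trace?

Holds

error → ◇done holds at every position 0..7, and those are all positions ever visited, so □(error → ◇done) holds.
Positions where error holds: 1, 2, 3, 4.
Check ◇done at each: 1→ok, 2→ok, 3→ok, 4→ok.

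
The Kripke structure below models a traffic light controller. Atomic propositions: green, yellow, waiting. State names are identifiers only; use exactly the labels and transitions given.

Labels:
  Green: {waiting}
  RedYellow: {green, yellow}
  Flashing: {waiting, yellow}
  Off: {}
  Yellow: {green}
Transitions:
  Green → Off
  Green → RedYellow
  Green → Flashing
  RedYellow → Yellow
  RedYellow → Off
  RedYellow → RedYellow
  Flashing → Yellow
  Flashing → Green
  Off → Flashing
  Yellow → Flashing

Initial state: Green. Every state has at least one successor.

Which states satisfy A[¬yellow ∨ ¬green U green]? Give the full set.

States satisfying ¬yellow ∨ ¬green: {Green, Flashing, Off, Yellow}.
States satisfying green: {RedYellow, Yellow}.
States satisfying A[¬yellow ∨ ¬green U green]: {RedYellow, Yellow}.

{RedYellow, Yellow}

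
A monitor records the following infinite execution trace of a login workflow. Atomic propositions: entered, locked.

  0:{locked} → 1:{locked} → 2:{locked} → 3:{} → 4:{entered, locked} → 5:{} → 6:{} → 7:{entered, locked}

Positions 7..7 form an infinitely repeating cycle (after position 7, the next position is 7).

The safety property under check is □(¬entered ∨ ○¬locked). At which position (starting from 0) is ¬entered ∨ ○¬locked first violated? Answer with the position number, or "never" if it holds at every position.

Check ¬entered ∨ ○¬locked at each position in order: 0 ✓, 1 ✓, 2 ✓, 3 ✓, 4 ✓, 5 ✓, 6 ✓.
At position 7 the labels are {entered, locked} and the next position 7 has {entered, locked}, so ¬entered ∨ ○¬locked is false there. This is the first violation.

7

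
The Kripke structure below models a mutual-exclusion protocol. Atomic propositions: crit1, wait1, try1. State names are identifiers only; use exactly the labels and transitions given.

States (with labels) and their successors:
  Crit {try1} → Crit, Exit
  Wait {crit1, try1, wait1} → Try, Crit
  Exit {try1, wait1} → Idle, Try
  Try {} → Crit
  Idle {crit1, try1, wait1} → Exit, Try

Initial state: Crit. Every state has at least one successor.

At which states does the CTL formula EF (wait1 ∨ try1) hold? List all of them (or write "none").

{Crit, Wait, Exit, Try, Idle}

States satisfying wait1 ∨ try1: {Crit, Wait, Exit, Idle}.
States satisfying EF (wait1 ∨ try1): {Crit, Wait, Exit, Try, Idle}.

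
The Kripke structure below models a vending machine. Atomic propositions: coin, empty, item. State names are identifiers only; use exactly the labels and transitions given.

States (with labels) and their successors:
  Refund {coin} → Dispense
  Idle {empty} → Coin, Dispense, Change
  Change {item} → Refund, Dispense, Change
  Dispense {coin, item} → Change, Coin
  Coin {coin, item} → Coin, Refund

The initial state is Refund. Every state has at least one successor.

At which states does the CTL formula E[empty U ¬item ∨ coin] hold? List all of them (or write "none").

{Refund, Idle, Dispense, Coin}

States satisfying empty: {Idle}.
States satisfying ¬item ∨ coin: {Refund, Idle, Dispense, Coin}.
States satisfying E[empty U ¬item ∨ coin]: {Refund, Idle, Dispense, Coin}.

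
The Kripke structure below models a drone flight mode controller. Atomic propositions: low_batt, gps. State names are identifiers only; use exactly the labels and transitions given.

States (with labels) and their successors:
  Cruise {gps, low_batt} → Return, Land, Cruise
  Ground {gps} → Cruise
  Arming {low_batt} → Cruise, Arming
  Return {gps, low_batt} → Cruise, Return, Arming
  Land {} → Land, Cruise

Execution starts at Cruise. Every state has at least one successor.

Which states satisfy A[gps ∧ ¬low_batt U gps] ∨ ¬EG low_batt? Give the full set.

{Cruise, Ground, Return, Land}

States satisfying gps ∧ ¬low_batt: {Ground}.
States satisfying gps: {Cruise, Ground, Return}.
States satisfying A[gps ∧ ¬low_batt U gps]: {Cruise, Ground, Return}.
States satisfying low_batt: {Cruise, Arming, Return}.
States satisfying EG low_batt: {Cruise, Arming, Return}.
States satisfying ¬EG low_batt: {Ground, Land}.
States satisfying A[gps ∧ ¬low_batt U gps] ∨ ¬EG low_batt: {Cruise, Ground, Return, Land}.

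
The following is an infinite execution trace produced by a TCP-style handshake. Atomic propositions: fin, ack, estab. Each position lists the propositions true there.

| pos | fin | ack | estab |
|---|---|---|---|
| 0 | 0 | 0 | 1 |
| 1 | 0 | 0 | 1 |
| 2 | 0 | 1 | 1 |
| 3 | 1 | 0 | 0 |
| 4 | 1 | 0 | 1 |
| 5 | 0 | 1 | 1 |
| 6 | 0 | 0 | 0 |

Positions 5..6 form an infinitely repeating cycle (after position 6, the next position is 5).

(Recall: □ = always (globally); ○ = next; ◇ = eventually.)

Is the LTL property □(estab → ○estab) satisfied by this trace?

estab → ○estab must hold at every position from 0 onward. It fails at position 2, so □(estab → ○estab) is false.
Positions where estab holds: 0, 1, 2, 4, 5.
Check ○estab at each: 0→ok, 1→ok, 2→fails, 4→ok, 5→fails.

Violated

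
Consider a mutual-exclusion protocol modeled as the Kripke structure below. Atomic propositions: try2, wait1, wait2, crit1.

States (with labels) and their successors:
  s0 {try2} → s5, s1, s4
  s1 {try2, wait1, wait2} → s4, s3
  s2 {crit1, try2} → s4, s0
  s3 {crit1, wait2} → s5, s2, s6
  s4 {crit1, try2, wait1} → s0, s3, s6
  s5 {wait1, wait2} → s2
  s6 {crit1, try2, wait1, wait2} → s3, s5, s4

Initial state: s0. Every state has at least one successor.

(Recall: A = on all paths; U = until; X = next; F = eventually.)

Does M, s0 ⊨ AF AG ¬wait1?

States satisfying AG ¬wait1: ∅.
States satisfying AF AG ¬wait1: ∅.
There is a path from s0 along which AG ¬wait1 never holds.
s0 ∉ Sat(AF AG ¬wait1).

Violated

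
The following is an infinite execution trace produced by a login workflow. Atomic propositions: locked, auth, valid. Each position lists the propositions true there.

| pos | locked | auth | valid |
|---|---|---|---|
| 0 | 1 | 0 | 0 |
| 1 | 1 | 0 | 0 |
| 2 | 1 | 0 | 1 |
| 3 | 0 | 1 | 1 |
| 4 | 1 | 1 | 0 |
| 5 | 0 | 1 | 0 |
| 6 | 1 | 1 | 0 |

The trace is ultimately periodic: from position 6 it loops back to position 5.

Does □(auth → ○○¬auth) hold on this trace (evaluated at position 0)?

auth → ○○¬auth must hold at every position from 0 onward. It fails at position 3, so □(auth → ○○¬auth) is false.
Positions where auth holds: 3, 4, 5, 6.
Check ○○¬auth at each: 3→fails, 4→fails, 5→fails, 6→fails.

No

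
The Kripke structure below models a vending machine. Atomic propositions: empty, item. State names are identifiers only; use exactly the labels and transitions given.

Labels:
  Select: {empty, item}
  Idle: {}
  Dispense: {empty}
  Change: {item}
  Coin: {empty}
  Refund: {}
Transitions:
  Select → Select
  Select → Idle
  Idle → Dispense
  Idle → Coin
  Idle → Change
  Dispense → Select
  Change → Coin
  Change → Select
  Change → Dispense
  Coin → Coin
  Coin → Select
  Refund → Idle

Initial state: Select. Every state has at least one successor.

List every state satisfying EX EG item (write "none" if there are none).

{Select, Idle, Dispense, Change, Coin}

States satisfying EG item: {Select, Change}.
States satisfying EX EG item: {Select, Idle, Dispense, Change, Coin}.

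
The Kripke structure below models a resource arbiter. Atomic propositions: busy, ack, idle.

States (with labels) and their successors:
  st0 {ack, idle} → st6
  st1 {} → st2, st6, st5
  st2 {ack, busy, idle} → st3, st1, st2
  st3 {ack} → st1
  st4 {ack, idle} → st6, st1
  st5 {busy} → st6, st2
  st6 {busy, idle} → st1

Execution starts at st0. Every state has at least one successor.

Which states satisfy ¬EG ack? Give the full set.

States satisfying ack: {st0, st2, st3, st4}.
States satisfying EG ack: {st2}.
States satisfying ¬EG ack: {st0, st1, st3, st4, st5, st6}.

{st0, st1, st3, st4, st5, st6}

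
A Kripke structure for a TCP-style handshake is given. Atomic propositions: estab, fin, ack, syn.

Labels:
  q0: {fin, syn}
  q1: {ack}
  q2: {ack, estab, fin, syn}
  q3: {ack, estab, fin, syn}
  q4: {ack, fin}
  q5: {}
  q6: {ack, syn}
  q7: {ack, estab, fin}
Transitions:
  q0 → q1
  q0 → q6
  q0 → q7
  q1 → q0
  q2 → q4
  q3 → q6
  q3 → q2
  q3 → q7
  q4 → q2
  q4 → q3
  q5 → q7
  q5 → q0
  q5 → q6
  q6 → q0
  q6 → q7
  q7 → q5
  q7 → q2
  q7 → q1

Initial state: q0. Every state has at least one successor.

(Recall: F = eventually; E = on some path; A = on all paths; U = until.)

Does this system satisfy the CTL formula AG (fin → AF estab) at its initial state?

Does not hold

States satisfying fin → AF estab: {q1, q2, q3, q4, q5, q6, q7}.
States satisfying AG (fin → AF estab): ∅.
q0 is reachable from q0 and violates fin → AF estab, so AG fails at q0.
q0 ∉ Sat(AG (fin → AF estab)).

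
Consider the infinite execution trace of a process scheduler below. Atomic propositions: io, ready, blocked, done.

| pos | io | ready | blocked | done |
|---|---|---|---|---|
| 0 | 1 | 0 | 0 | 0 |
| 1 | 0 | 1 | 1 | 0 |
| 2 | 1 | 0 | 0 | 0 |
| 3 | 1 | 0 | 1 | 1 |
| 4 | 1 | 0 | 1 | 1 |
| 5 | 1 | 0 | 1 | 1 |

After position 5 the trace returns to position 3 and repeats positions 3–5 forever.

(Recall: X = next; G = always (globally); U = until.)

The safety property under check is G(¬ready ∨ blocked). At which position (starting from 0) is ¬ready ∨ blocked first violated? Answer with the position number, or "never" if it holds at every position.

¬ready ∨ blocked holds at every position 0..5, and those are all the positions the trace ever visits, so the invariant G(¬ready ∨ blocked) is never violated.

never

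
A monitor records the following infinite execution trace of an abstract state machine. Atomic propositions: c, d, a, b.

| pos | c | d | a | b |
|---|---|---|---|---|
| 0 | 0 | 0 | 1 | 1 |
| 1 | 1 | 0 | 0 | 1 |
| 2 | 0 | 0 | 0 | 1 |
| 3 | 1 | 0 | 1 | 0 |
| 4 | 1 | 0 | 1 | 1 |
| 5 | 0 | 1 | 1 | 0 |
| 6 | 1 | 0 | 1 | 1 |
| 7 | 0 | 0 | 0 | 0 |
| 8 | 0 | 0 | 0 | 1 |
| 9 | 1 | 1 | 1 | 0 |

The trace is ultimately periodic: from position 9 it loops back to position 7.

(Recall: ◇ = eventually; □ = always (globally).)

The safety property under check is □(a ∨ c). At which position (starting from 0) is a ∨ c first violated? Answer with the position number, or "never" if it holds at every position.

2

Check a ∨ c at each position in order: 0 ✓, 1 ✓.
At position 2 the labels are {b}, so a ∨ c is false there. This is the first violation.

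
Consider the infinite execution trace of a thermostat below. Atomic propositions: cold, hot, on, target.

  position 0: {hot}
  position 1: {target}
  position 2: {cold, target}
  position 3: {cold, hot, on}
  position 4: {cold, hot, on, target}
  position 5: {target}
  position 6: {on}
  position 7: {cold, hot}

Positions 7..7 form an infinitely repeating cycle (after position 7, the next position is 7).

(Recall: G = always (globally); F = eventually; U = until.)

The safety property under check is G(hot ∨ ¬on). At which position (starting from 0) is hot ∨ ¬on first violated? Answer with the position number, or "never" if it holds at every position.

Check hot ∨ ¬on at each position in order: 0 ✓, 1 ✓, 2 ✓, 3 ✓, 4 ✓, 5 ✓.
At position 6 the labels are {on}, so hot ∨ ¬on is false there. This is the first violation.

6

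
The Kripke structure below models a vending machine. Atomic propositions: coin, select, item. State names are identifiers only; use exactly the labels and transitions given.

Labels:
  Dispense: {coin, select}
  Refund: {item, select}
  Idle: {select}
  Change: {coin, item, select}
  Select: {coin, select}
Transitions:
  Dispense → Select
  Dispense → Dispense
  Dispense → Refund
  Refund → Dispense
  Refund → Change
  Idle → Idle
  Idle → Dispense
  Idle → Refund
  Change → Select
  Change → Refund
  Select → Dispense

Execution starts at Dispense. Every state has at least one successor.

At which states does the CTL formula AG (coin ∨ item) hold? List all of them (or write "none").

{Dispense, Refund, Change, Select}

States satisfying coin ∨ item: {Dispense, Refund, Change, Select}.
States satisfying AG (coin ∨ item): {Dispense, Refund, Change, Select}.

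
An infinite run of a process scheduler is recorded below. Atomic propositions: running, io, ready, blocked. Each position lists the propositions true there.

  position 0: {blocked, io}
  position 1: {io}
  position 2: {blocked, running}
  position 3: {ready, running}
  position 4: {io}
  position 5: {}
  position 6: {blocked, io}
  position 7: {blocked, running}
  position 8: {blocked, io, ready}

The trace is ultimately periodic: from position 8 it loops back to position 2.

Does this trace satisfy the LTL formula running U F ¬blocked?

Walking from position 0: F ¬blocked first holds at position 0, and running holds at every earlier position along the way, so running U F ¬blocked holds.

Yes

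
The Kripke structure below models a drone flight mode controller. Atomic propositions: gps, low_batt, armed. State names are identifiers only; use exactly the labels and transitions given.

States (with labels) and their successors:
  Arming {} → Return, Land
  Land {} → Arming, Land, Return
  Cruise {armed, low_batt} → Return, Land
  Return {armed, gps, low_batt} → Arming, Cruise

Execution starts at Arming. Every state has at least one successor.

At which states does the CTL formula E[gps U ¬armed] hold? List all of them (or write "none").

{Arming, Land, Return}

States satisfying gps: {Return}.
States satisfying ¬armed: {Arming, Land}.
States satisfying E[gps U ¬armed]: {Arming, Land, Return}.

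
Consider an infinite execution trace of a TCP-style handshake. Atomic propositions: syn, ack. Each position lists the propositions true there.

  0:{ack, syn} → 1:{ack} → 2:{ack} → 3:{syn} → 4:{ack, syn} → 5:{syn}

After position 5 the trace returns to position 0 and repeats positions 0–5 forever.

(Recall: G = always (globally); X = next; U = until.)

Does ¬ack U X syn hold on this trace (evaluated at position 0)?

Walking from position 0: at position 0, X syn has not yet held and ¬ack fails, so ¬ack U X syn is false.

Does not hold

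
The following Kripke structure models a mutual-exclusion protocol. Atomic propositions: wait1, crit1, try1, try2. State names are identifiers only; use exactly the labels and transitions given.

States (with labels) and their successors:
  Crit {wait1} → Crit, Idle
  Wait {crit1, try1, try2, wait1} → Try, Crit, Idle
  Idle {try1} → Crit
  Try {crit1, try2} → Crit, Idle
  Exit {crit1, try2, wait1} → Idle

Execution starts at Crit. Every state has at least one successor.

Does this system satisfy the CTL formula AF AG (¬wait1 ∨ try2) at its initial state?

States satisfying AG (¬wait1 ∨ try2): ∅.
States satisfying AF AG (¬wait1 ∨ try2): ∅.
There is a path from Crit along which AG (¬wait1 ∨ try2) never holds.
Crit ∉ Sat(AF AG (¬wait1 ∨ try2)).

Violated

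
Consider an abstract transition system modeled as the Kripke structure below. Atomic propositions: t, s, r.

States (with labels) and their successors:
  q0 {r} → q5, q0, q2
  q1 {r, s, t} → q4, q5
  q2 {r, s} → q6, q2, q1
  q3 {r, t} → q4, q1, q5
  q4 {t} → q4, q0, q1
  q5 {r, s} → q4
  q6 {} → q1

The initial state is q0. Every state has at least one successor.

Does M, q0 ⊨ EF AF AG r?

Violated

States satisfying AF AG r: ∅.
States satisfying EF AF AG r: ∅.
No suitable path/successor from q0 witnesses the formula.
q0 ∉ Sat(EF AF AG r).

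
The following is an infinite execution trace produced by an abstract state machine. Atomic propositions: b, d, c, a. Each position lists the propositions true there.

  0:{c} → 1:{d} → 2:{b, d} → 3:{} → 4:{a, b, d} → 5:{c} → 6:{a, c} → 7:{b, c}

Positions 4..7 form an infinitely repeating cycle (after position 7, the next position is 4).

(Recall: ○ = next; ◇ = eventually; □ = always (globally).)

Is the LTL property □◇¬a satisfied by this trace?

Holds

◇¬a holds at every position 0..7, and those are all positions ever visited, so □◇¬a holds.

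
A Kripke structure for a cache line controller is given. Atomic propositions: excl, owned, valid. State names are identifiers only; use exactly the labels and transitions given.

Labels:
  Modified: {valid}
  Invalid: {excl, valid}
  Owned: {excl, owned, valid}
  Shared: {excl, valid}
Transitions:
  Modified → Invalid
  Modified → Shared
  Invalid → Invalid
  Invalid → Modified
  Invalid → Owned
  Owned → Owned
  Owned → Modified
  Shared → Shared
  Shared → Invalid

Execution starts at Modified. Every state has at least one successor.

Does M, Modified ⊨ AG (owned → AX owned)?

Does not hold

States satisfying owned → AX owned: {Modified, Invalid, Shared}.
States satisfying AG (owned → AX owned): ∅.
Owned is reachable from Modified and violates owned → AX owned, so AG fails at Modified.
Modified ∉ Sat(AG (owned → AX owned)).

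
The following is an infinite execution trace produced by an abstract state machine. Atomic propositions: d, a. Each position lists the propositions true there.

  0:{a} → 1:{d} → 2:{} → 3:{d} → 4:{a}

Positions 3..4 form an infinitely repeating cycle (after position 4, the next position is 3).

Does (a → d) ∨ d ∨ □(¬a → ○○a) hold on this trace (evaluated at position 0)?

No

¬a → ○○a must hold at every position from 0 onward. It fails at position 1, so □(¬a → ○○a) is false.
Positions where ¬a holds: 1, 2, 3.
Check ○○a at each: 1→fails, 2→ok, 3→fails.
At position 0: (a → d) ∨ d is false; □(¬a → ○○a) is false; so (a → d) ∨ d ∨ □(¬a → ○○a) is false.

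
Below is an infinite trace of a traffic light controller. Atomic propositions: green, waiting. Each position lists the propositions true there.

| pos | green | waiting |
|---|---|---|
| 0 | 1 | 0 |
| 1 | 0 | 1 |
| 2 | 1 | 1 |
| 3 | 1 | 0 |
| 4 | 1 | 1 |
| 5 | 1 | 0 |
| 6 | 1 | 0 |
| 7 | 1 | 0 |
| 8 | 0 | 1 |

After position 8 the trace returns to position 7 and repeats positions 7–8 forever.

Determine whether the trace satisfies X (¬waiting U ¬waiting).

Does not hold

The position after 0 is 1; ¬waiting U ¬waiting is false there.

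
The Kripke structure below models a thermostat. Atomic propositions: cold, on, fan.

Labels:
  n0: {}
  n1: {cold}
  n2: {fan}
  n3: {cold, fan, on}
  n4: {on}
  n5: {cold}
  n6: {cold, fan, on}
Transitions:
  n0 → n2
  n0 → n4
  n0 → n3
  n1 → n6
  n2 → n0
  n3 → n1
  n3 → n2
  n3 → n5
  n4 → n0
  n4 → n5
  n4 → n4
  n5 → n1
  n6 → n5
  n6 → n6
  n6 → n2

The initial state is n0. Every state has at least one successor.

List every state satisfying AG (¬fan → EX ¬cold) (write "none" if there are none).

none

States satisfying ¬fan → EX ¬cold: {n0, n2, n3, n4, n6}.
States satisfying AG (¬fan → EX ¬cold): ∅.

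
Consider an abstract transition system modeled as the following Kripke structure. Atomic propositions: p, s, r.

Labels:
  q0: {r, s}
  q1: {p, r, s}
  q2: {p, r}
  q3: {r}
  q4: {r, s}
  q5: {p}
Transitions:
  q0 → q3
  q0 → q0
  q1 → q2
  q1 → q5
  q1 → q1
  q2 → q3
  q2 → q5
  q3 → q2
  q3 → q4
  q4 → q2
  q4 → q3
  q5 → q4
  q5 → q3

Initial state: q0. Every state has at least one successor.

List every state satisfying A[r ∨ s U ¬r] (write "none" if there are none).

States satisfying r ∨ s: {q0, q1, q2, q3, q4}.
States satisfying ¬r: {q5}.
States satisfying A[r ∨ s U ¬r]: {q5}.

{q5}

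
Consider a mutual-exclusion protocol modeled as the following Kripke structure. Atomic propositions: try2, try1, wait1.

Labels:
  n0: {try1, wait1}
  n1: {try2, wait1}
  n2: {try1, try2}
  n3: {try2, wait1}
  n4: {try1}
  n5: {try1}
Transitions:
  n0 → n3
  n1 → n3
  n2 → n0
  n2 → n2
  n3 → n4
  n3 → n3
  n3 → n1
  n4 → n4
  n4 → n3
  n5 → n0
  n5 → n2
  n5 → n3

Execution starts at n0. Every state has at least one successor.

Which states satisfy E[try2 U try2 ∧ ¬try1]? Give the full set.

States satisfying try2: {n1, n2, n3}.
States satisfying try2 ∧ ¬try1: {n1, n3}.
States satisfying E[try2 U try2 ∧ ¬try1]: {n1, n3}.

{n1, n3}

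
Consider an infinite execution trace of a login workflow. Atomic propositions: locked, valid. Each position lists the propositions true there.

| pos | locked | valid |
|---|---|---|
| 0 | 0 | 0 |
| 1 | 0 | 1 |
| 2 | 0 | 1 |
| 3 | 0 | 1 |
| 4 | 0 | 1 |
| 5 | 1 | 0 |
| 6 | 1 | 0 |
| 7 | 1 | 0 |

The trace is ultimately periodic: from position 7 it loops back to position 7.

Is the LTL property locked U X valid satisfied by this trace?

Satisfied

Walking from position 0: X valid first holds at position 0, and locked holds at every earlier position along the way, so locked U X valid holds.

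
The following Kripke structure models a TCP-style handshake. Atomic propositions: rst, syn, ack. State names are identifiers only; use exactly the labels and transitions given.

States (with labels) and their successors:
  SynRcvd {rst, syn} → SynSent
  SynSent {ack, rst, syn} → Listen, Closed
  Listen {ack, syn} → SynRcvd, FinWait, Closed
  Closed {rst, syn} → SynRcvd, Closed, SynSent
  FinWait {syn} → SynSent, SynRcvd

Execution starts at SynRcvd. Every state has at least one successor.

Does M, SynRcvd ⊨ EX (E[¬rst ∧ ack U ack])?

States satisfying E[¬rst ∧ ack U ack]: {SynSent, Listen}.
States satisfying EX (E[¬rst ∧ ack U ack]): {SynRcvd, SynSent, Closed, FinWait}.
SynRcvd ∈ Sat(EX (E[¬rst ∧ ack U ack])).

Satisfied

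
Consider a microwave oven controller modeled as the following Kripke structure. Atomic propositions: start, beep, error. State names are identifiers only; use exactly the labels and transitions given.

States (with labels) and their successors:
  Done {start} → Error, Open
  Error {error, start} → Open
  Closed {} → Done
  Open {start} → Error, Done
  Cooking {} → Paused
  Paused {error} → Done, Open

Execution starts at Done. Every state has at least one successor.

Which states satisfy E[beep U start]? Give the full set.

States satisfying beep: ∅.
States satisfying start: {Done, Error, Open}.
States satisfying E[beep U start]: {Done, Error, Open}.

{Done, Error, Open}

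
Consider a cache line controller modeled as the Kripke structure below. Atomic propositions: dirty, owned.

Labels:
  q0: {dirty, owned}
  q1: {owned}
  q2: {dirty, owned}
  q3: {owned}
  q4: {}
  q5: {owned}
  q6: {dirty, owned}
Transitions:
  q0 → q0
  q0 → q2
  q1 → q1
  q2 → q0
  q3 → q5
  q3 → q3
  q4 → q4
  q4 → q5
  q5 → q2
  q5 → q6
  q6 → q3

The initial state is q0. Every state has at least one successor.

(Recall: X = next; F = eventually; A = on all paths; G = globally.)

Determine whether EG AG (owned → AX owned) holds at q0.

Satisfied

States satisfying AG (owned → AX owned): {q0, q1, q2, q3, q4, q5, q6}.
States satisfying EG AG (owned → AX owned): {q0, q1, q2, q3, q4, q5, q6}.
q0 ∈ Sat(EG AG (owned → AX owned)).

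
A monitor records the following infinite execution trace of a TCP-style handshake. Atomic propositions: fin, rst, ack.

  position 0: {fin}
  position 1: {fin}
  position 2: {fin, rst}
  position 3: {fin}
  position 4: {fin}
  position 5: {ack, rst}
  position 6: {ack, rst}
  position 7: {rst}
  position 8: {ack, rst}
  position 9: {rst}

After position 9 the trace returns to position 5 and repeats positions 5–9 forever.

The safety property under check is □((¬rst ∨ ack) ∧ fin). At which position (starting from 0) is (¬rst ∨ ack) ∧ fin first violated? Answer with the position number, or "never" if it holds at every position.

2

Check (¬rst ∨ ack) ∧ fin at each position in order: 0 ✓, 1 ✓.
At position 2 the labels are {fin, rst}, so (¬rst ∨ ack) ∧ fin is false there. This is the first violation.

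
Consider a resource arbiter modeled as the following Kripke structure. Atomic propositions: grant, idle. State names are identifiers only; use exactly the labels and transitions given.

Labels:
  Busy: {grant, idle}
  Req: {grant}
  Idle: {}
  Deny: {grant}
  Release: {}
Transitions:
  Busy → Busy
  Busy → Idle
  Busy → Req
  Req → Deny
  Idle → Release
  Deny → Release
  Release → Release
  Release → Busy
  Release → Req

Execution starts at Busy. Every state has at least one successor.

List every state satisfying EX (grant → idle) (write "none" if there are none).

States satisfying grant → idle: {Busy, Idle, Release}.
States satisfying EX (grant → idle): {Busy, Idle, Deny, Release}.

{Busy, Idle, Deny, Release}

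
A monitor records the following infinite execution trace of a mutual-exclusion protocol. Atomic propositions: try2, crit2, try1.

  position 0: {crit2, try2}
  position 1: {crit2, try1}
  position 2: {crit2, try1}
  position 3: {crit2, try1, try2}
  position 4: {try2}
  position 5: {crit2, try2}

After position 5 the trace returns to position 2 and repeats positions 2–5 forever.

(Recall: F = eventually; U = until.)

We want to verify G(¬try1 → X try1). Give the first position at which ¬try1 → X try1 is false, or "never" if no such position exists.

Check ¬try1 → X try1 at each position in order: 0 ✓, 1 ✓, 2 ✓, 3 ✓.
At position 4 the labels are {try2} and the next position 5 has {crit2, try2}, so ¬try1 → X try1 is false there. This is the first violation.

4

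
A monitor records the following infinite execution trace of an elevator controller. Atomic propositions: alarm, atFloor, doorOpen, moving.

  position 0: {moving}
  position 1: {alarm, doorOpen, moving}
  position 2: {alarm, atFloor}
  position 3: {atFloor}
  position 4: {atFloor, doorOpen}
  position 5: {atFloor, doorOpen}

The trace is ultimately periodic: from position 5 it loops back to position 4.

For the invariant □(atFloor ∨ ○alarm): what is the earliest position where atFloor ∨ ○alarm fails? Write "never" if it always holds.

atFloor ∨ ○alarm holds at every position 0..5, and those are all the positions the trace ever visits, so the invariant □(atFloor ∨ ○alarm) is never violated.

never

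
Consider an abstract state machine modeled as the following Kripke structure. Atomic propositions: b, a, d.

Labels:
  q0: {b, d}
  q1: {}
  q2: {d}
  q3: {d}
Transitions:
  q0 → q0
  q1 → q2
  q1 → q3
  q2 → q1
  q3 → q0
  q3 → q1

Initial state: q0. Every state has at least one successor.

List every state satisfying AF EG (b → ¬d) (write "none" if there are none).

{q1, q2, q3}

States satisfying EG (b → ¬d): {q1, q2, q3}.
States satisfying AF EG (b → ¬d): {q1, q2, q3}.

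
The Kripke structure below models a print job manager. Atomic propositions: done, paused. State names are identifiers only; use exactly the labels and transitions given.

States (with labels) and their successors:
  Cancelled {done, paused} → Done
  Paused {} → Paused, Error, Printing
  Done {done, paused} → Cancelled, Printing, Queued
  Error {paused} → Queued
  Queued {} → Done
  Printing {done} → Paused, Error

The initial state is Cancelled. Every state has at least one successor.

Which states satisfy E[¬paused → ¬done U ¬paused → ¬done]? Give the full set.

{Cancelled, Paused, Done, Error, Queued}

States satisfying ¬paused → ¬done: {Cancelled, Paused, Done, Error, Queued}.
States satisfying E[¬paused → ¬done U ¬paused → ¬done]: {Cancelled, Paused, Done, Error, Queued}.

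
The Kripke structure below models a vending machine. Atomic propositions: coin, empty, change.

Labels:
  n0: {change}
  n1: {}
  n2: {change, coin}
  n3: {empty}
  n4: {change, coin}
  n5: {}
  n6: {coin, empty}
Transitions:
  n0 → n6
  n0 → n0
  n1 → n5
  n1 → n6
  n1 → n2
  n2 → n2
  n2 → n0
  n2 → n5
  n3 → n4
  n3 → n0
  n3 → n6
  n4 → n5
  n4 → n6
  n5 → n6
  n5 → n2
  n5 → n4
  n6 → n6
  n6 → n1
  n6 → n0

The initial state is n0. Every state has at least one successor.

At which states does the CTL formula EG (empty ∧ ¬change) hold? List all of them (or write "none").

States satisfying empty ∧ ¬change: {n3, n6}.
States satisfying EG (empty ∧ ¬change): {n3, n6}.

{n3, n6}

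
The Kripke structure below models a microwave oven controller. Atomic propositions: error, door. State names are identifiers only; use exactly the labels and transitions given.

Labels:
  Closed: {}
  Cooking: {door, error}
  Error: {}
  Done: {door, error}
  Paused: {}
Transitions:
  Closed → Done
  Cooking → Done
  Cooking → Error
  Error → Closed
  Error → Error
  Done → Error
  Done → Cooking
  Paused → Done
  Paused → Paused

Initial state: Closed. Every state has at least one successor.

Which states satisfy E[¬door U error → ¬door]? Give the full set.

{Closed, Error, Paused}

States satisfying ¬door: {Closed, Error, Paused}.
States satisfying error → ¬door: {Closed, Error, Paused}.
States satisfying E[¬door U error → ¬door]: {Closed, Error, Paused}.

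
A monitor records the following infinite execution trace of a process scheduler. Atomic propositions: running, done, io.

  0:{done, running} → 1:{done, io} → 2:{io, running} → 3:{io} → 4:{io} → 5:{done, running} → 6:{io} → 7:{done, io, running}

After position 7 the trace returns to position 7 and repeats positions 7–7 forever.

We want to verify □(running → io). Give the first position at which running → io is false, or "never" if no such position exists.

At position 0 the labels are {done, running}, so running → io is false there. This is the first violation.

0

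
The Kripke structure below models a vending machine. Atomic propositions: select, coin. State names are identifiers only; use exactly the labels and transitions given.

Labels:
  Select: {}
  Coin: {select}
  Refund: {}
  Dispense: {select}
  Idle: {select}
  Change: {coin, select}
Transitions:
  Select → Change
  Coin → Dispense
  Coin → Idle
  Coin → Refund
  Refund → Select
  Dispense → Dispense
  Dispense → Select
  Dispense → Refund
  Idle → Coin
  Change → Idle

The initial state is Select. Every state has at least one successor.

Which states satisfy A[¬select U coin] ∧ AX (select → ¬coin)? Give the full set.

{Refund, Change}

States satisfying ¬select: {Select, Refund}.
States satisfying coin: {Change}.
States satisfying A[¬select U coin]: {Select, Refund, Change}.
States satisfying select → ¬coin: {Select, Coin, Refund, Dispense, Idle}.
States satisfying AX (select → ¬coin): {Coin, Refund, Dispense, Idle, Change}.
States satisfying A[¬select U coin] ∧ AX (select → ¬coin): {Refund, Change}.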